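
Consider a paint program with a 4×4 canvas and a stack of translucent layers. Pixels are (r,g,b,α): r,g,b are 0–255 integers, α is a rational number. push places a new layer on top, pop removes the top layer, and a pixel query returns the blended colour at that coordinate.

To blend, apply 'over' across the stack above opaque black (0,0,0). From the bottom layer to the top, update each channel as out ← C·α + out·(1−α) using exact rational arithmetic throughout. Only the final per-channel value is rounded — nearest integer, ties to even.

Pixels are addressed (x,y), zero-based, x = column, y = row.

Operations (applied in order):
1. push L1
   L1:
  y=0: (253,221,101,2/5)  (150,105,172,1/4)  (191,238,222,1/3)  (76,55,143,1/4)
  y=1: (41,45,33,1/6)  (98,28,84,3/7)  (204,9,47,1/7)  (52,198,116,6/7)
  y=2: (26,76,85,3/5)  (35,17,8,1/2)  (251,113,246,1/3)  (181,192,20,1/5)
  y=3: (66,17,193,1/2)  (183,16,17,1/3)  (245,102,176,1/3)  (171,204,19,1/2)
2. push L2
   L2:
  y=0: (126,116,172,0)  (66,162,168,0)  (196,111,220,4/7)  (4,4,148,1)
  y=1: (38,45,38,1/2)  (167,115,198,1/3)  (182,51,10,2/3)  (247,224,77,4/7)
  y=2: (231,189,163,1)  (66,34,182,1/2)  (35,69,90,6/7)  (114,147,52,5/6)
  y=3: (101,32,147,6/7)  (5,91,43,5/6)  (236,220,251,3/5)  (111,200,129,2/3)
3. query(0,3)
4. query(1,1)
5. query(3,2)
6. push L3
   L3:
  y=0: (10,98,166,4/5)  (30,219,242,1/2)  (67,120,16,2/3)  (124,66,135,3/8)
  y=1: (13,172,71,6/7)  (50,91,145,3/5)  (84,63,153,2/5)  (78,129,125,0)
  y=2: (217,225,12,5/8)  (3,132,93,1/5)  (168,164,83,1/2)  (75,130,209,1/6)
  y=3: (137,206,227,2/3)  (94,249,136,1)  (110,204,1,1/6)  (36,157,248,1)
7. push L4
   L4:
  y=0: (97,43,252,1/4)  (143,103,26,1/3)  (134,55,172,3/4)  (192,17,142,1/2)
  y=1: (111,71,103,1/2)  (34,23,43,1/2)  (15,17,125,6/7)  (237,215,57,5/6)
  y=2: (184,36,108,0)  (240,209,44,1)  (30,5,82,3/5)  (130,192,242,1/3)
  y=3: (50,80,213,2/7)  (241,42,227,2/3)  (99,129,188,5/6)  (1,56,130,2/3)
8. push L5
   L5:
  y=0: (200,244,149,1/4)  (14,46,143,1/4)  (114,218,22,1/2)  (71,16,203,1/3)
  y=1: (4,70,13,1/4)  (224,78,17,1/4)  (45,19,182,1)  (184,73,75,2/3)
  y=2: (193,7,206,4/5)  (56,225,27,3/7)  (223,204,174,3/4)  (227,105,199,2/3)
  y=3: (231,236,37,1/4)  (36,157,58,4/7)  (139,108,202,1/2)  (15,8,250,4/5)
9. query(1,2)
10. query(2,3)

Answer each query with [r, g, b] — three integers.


query (0,3) [L1,L2] — begin 0,0,0
after L1 α=1/2: [33, 17/2, 193/2]
after L2 α=6/7: [639/7, 401/14, 1957/14]
rounded: [91, 29, 140]

(1,1) stack=L1,L2; from [0,0,0]:
after L1 α=3/7: [42, 12, 36]
after L2 α=1/3: [251/3, 139/3, 90]
= [84, 46, 90]

(3,2) stack=L1,L2; from [0,0,0]:
after L1 α=1/5: [181/5, 192/5, 4]
after L2 α=5/6: [3031/30, 1289/10, 44]
= [101, 129, 44]

query (1,2) [L1,L2,L3,L4,L5] — begin 0,0,0
L1 α=1/2: [35/2, 17/2, 4]
L2 α=1/2: [167/4, 85/4, 93]
L3 α=1/5: [34, 217/5, 93]
L4 α=1: [240, 209, 44]
L5 α=3/7: [1128/7, 1511/7, 257/7]
= [161, 216, 37]

at x=2,y=3 over L1,L2,L3,L4,L5:
after L1 α=1/3: [245/3, 34, 176/3]
after L2 α=3/5: [2614/15, 728/5, 2611/15]
after L3 α=1/6: [1472/9, 466/3, 1307/9]
after L4 α=5/6: [5927/54, 2401/18, 9767/54]
after L5 α=1/2: [13433/108, 4345/36, 20675/108]
→ [124, 121, 191]


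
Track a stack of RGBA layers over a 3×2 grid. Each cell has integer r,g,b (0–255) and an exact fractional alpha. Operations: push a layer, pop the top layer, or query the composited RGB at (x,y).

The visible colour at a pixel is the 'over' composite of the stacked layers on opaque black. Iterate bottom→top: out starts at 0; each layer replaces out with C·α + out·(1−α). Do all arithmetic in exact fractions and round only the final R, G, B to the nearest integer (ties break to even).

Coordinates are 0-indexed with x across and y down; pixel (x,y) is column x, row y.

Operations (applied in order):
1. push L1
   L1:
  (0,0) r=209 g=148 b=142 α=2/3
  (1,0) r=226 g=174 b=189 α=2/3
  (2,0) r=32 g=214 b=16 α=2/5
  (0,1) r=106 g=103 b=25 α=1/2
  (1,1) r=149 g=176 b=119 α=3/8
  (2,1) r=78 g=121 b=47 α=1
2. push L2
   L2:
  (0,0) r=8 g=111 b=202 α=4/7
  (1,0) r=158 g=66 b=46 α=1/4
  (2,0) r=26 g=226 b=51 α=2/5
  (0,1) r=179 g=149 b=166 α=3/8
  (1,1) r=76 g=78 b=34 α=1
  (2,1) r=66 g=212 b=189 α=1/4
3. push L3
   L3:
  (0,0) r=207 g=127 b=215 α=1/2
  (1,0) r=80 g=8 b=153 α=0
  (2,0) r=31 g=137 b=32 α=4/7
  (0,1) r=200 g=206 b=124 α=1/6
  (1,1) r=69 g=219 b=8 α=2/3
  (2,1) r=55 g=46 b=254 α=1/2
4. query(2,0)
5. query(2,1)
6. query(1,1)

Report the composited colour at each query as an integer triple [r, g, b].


at x=2,y=0 over L1,L2,L3:
L1 α=2/5: [64/5, 428/5, 32/5]
L2 α=2/5: [452/25, 3544/25, 606/25]
L3 α=4/7: [4456/175, 3476/25, 5018/175]
= [25, 139, 29]

query (2,1) [L1,L2,L3] — begin 0,0,0
+L1 (α=1) → [78, 121, 47]
+L2 (α=1/4) → [75, 575/4, 165/2]
+L3 (α=1/2) → [65, 759/8, 673/4]
= [65, 95, 168]

(1,1) stack=L1,L2,L3; from [0,0,0]:
L1 α=3/8: [447/8, 66, 357/8]
L2 α=1: [76, 78, 34]
L3 α=2/3: [214/3, 172, 50/3]
= [71, 172, 17]


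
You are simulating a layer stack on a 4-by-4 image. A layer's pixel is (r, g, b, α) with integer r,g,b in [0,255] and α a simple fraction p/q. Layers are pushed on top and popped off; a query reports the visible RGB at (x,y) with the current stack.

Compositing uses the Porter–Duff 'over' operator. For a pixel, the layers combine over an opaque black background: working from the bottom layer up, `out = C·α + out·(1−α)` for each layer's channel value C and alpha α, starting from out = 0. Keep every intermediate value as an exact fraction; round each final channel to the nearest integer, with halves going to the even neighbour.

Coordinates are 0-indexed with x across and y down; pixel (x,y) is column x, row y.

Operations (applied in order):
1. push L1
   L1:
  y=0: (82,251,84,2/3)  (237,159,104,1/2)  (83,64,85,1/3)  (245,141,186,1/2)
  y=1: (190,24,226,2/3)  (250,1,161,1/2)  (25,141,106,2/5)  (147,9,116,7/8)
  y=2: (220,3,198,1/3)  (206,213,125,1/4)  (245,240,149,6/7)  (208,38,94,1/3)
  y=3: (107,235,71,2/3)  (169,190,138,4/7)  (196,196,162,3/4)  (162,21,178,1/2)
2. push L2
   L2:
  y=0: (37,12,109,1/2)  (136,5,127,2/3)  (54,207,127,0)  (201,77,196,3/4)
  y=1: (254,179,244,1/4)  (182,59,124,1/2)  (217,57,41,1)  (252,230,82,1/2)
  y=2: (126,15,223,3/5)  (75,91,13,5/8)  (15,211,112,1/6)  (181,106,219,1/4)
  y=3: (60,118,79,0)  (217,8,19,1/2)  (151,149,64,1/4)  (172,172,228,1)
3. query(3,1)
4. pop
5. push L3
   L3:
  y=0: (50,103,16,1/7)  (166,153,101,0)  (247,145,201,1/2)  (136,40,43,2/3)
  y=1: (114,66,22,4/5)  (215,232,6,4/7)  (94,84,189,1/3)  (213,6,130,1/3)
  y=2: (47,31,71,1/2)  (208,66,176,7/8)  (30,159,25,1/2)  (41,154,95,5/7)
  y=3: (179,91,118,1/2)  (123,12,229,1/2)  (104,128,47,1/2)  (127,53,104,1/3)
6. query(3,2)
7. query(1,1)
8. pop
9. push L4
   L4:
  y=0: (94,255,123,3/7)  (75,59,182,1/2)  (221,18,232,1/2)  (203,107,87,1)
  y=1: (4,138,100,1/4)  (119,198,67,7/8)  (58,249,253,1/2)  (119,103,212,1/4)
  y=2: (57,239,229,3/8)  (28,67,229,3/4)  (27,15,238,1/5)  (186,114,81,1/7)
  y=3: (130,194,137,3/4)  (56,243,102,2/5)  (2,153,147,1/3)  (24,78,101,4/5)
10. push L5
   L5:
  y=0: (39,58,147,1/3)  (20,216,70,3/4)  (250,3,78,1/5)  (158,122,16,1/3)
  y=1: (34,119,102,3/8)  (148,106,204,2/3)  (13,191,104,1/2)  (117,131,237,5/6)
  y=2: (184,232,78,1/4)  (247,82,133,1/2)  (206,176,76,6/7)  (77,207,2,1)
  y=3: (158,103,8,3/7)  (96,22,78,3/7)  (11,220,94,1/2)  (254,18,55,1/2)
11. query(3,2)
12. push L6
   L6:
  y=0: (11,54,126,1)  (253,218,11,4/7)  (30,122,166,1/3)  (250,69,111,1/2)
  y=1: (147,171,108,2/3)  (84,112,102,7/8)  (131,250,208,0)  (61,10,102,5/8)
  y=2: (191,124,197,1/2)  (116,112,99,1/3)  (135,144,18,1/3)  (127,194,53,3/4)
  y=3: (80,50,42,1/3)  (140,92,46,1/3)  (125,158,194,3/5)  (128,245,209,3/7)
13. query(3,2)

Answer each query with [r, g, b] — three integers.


query (3,1) [L1,L2] — begin 0,0,0
+L1 (α=7/8) → [1029/8, 63/8, 203/2]
+L2 (α=1/2) → [3045/16, 1903/16, 367/4]
rounded: [190, 119, 92]

(3,2) stack=L1,L3; from [0,0,0]:
L1 α=1/3: [208/3, 38/3, 94/3]
L3 α=5/7: [1031/21, 2386/21, 1613/21]
rounded: [49, 114, 77]

(1,1) stack=L1,L3; from [0,0,0]:
+L1 (α=1/2) → [125, 1/2, 161/2]
+L3 (α=4/7) → [1235/7, 1859/14, 531/14]
= [176, 133, 38]

query (3,2) [L1,L4,L5] — begin 0,0,0
L1 α=1/3: [208/3, 38/3, 94/3]
L4 α=1/7: [86, 190/7, 269/7]
L5 α=1: [77, 207, 2]
rounded: [77, 207, 2]

query (3,2) [L1,L4,L5,L6] — begin 0,0,0
+L1 (α=1/3) → [208/3, 38/3, 94/3]
+L4 (α=1/7) → [86, 190/7, 269/7]
+L5 (α=1) → [77, 207, 2]
+L6 (α=3/4) → [229/2, 789/4, 161/4]
= [114, 197, 40]


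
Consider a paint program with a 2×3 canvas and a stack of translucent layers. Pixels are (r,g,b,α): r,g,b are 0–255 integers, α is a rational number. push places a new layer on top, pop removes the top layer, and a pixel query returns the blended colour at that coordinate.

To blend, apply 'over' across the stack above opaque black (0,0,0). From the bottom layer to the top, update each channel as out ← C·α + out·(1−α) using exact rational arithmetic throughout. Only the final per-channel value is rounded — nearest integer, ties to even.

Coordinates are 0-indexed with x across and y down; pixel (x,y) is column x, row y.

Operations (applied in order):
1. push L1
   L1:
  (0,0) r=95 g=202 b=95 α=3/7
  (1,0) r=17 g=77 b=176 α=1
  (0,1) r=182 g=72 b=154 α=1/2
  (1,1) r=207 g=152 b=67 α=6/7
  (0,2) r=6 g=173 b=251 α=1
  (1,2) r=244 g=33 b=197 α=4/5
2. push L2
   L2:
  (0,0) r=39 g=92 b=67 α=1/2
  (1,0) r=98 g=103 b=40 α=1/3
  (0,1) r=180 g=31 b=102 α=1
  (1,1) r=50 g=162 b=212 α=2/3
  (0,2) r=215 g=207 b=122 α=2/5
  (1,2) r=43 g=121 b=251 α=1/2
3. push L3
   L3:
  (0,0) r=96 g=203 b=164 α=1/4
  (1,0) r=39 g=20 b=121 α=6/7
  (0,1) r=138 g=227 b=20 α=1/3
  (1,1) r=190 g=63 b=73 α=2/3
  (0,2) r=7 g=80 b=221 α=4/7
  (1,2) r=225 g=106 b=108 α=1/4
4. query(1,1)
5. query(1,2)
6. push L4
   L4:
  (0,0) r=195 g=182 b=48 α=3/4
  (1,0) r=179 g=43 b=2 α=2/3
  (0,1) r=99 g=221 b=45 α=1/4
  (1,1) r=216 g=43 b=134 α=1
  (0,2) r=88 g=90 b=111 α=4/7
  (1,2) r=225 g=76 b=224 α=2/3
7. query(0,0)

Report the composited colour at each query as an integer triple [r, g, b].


(1,1) stack=L1,L2,L3; from [0,0,0]:
after L1 α=6/7: [1242/7, 912/7, 402/7]
after L2 α=2/3: [1942/21, 1060/7, 3370/21]
after L3 α=2/3: [9922/63, 1942/21, 6436/63]
= [157, 92, 102]

at x=1,y=2 over L1,L2,L3:
after L1 α=4/5: [976/5, 132/5, 788/5]
after L2 α=1/2: [1191/10, 737/10, 2043/10]
after L3 α=1/4: [5823/40, 3271/40, 7209/40]
rounded: [146, 82, 180]

at x=0,y=0 over L1,L2,L3,L4:
+L1 (α=3/7) → [285/7, 606/7, 285/7]
+L2 (α=1/2) → [279/7, 625/7, 377/7]
+L3 (α=1/4) → [1509/28, 824/7, 2279/28]
+L4 (α=3/4) → [17889/112, 2323/14, 6311/112]
→ [160, 166, 56]


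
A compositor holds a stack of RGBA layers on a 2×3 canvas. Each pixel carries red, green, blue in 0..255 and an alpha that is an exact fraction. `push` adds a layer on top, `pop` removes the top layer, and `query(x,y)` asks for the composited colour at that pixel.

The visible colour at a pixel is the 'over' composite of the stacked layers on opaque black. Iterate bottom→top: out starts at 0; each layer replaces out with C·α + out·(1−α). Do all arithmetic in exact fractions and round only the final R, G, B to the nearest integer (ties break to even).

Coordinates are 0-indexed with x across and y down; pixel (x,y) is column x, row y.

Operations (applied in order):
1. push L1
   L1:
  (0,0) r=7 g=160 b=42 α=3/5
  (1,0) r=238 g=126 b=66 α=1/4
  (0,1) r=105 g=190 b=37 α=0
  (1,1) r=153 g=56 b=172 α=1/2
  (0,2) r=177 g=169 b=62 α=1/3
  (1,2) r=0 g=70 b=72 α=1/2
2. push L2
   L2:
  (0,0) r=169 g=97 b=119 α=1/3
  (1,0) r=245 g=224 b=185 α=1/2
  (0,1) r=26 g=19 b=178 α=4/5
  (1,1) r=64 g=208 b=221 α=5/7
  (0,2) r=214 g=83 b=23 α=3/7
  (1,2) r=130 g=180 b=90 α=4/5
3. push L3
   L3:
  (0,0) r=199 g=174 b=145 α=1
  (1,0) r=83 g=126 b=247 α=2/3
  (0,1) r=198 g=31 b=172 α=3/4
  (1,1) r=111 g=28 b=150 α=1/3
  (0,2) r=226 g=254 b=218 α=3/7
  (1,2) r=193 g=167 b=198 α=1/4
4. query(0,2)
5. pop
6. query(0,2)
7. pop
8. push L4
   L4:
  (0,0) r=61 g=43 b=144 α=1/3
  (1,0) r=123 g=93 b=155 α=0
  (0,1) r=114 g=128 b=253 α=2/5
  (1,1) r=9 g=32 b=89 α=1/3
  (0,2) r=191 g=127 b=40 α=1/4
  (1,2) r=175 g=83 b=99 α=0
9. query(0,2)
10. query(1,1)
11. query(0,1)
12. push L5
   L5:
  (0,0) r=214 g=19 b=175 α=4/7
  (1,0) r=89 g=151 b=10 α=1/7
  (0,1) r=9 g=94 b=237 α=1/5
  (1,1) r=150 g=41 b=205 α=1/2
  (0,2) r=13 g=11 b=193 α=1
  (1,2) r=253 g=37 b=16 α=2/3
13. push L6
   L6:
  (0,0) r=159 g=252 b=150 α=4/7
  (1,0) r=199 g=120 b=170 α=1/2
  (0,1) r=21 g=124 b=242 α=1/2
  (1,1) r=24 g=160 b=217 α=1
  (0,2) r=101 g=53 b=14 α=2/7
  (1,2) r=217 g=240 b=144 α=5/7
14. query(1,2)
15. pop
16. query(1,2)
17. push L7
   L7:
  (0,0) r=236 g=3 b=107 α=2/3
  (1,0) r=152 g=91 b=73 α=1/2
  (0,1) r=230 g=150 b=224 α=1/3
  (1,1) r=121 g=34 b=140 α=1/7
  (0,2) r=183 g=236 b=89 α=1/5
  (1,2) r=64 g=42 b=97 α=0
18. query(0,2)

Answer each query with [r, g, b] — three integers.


at x=0,y=2 over L1,L2,L3:
after L1 α=1/3: [59, 169/3, 62/3]
after L2 α=3/7: [878/7, 1423/21, 65/3]
after L3 α=3/7: [8258/49, 21694/147, 2222/21]
= [169, 148, 106]

(0,2) stack=L1,L2; from [0,0,0]:
after L1 α=1/3: [59, 169/3, 62/3]
after L2 α=3/7: [878/7, 1423/21, 65/3]
rounded: [125, 68, 22]

(0,2) stack=L1,L4; from [0,0,0]:
L1 α=1/3: [59, 169/3, 62/3]
L4 α=1/4: [92, 74, 51/2]
= [92, 74, 26]

at x=1,y=1 over L1,L4:
+L1 (α=1/2) → [153/2, 28, 86]
+L4 (α=1/3) → [54, 88/3, 87]
→ [54, 29, 87]

(0,1) stack=L1,L4; from [0,0,0]:
after L1 α=0: [0, 0, 0]
after L4 α=2/5: [228/5, 256/5, 506/5]
rounded: [46, 51, 101]

at x=1,y=2 over L1,L4,L5,L6:
L1 α=1/2: [0, 35, 36]
L4 α=0: [0, 35, 36]
L5 α=2/3: [506/3, 109/3, 68/3]
L6 α=5/7: [4267/21, 3818/21, 328/3]
rounded: [203, 182, 109]

query (1,2) [L1,L4,L5] — begin 0,0,0
+L1 (α=1/2) → [0, 35, 36]
+L4 (α=0) → [0, 35, 36]
+L5 (α=2/3) → [506/3, 109/3, 68/3]
= [169, 36, 23]

(0,2) stack=L1,L4,L5,L7; from [0,0,0]:
after L1 α=1/3: [59, 169/3, 62/3]
after L4 α=1/4: [92, 74, 51/2]
after L5 α=1: [13, 11, 193]
after L7 α=1/5: [47, 56, 861/5]
= [47, 56, 172]


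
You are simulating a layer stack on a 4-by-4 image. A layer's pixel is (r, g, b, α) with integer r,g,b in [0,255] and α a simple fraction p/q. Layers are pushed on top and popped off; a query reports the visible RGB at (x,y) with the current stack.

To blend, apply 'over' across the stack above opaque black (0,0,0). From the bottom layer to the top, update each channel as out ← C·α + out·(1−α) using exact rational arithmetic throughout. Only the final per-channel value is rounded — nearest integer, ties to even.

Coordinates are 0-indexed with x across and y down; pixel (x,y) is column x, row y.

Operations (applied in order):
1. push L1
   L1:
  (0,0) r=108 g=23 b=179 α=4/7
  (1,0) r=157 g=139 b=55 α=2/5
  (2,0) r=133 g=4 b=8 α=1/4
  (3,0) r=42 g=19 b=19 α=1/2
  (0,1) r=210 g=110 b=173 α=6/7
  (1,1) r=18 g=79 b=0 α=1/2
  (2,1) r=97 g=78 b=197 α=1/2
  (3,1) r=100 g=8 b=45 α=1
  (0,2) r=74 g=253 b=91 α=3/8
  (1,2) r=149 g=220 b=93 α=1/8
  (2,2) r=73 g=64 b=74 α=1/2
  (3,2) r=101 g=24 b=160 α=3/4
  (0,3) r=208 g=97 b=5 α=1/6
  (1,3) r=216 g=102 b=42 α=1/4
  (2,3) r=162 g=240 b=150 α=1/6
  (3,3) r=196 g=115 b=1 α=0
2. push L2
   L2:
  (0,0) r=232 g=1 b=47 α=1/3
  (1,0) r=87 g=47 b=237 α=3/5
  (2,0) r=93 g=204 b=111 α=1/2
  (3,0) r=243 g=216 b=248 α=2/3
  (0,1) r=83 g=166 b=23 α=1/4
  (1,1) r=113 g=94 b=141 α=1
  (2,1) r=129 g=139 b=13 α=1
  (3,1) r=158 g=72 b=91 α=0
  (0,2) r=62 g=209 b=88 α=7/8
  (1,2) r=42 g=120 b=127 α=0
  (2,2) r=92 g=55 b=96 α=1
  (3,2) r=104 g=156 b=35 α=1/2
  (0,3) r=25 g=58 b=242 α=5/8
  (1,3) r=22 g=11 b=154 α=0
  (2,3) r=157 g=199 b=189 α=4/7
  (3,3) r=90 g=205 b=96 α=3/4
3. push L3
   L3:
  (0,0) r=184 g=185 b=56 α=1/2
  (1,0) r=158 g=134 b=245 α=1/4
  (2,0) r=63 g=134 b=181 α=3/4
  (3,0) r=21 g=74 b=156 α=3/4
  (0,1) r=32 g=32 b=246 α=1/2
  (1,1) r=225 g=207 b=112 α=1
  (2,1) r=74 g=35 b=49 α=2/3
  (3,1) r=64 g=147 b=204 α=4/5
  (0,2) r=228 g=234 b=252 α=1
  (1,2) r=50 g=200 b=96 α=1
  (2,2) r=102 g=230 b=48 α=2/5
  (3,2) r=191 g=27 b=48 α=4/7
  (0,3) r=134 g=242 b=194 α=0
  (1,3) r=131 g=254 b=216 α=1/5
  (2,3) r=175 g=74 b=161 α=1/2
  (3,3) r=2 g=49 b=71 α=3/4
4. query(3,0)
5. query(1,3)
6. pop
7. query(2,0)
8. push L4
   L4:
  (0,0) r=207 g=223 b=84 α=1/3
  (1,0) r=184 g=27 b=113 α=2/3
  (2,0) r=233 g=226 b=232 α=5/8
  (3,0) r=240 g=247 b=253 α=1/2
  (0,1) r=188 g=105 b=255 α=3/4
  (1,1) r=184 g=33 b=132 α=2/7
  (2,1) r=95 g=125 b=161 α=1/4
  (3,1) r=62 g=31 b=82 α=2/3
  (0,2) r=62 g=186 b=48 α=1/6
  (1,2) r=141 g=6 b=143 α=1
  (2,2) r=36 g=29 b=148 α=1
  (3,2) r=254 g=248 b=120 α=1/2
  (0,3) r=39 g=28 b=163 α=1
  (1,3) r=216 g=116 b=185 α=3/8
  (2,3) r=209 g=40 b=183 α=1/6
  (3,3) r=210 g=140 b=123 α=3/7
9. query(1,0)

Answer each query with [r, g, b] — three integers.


query (3,0) [L1,L2,L3] — begin 0,0,0
+L1 (α=1/2) → [21, 19/2, 19/2]
+L2 (α=2/3) → [169, 883/6, 337/2]
+L3 (α=3/4) → [58, 2215/24, 1273/8]
rounded: [58, 92, 159]

(1,3) stack=L1,L2,L3; from [0,0,0]:
L1 α=1/4: [54, 51/2, 21/2]
L2 α=0: [54, 51/2, 21/2]
L3 α=1/5: [347/5, 356/5, 258/5]
= [69, 71, 52]

(2,0) stack=L1,L2; from [0,0,0]:
L1 α=1/4: [133/4, 1, 2]
L2 α=1/2: [505/8, 205/2, 113/2]
rounded: [63, 102, 56]

query (1,0) [L1,L2,L4] — begin 0,0,0
+L1 (α=2/5) → [314/5, 278/5, 22]
+L2 (α=3/5) → [1933/25, 1261/25, 151]
+L4 (α=2/3) → [3711/25, 2611/75, 377/3]
= [148, 35, 126]


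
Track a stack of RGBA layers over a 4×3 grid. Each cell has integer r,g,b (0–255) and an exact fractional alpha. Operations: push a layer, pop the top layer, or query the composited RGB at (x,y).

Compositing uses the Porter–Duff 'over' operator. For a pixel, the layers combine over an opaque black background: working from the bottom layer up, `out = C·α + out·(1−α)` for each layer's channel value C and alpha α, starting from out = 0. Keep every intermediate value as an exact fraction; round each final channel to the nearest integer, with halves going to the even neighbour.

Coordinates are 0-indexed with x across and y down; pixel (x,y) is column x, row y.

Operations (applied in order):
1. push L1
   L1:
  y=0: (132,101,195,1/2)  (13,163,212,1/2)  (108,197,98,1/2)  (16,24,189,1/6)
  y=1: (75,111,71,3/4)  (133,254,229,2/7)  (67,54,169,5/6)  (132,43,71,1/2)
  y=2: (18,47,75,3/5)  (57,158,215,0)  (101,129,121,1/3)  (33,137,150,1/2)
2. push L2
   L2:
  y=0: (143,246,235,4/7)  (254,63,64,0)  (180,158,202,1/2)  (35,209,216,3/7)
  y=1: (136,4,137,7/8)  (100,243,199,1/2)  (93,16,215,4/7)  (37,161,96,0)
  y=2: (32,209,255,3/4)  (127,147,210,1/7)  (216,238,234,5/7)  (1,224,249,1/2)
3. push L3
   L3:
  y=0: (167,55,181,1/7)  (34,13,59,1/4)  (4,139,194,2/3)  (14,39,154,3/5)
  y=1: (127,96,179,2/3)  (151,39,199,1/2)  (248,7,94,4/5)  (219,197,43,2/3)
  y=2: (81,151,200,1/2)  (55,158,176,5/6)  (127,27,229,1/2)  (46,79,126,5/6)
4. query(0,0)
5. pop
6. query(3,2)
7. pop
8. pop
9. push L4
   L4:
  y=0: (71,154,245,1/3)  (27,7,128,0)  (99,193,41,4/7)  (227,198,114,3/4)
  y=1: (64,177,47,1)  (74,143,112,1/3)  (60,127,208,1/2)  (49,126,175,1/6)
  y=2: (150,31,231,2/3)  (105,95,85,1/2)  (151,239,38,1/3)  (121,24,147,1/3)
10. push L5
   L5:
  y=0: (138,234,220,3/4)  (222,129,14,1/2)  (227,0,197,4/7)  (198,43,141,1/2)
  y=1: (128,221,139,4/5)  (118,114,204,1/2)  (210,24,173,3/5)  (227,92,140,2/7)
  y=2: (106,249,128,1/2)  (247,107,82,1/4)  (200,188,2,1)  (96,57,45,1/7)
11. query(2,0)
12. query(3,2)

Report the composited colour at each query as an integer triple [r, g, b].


query (0,0) [L1,L2,L3] — begin 0,0,0
+L1 (α=1/2) → [66, 101/2, 195/2]
+L2 (α=4/7) → [110, 2271/14, 2465/14]
+L3 (α=1/7) → [827/7, 7198/49, 8662/49]
rounded: [118, 147, 177]

(3,2) stack=L1,L2; from [0,0,0]:
after L1 α=1/2: [33/2, 137/2, 75]
after L2 α=1/2: [35/4, 585/4, 162]
rounded: [9, 146, 162]

query (2,0) [L4,L5] — begin 0,0,0
+L4 (α=4/7) → [396/7, 772/7, 164/7]
+L5 (α=4/7) → [7544/49, 2316/49, 6008/49]
= [154, 47, 123]

query (3,2) [L4,L5] — begin 0,0,0
+L4 (α=1/3) → [121/3, 8, 49]
+L5 (α=1/7) → [338/7, 15, 339/7]
rounded: [48, 15, 48]


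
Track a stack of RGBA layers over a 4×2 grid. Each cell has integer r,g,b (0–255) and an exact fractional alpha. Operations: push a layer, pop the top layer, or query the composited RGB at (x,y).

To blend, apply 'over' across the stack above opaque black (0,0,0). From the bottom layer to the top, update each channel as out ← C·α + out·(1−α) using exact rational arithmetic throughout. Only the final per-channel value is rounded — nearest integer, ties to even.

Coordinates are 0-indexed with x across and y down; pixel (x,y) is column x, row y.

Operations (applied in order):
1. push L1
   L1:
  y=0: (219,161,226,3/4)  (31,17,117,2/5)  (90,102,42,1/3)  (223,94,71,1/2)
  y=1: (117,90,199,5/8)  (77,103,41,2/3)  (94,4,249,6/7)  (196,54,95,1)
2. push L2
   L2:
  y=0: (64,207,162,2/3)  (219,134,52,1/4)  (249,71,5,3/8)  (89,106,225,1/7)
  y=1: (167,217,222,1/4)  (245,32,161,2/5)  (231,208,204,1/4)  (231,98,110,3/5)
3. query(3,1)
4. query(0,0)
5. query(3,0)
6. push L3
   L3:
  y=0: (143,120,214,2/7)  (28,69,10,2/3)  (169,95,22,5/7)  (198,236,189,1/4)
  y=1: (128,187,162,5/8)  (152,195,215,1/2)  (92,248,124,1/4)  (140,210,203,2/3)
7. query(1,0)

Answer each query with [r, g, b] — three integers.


query (3,1) [L1,L2] — begin 0,0,0
+L1 (α=1) → [196, 54, 95]
+L2 (α=3/5) → [217, 402/5, 104]
→ [217, 80, 104]

query (0,0) [L1,L2] — begin 0,0,0
+L1 (α=3/4) → [657/4, 483/4, 339/2]
+L2 (α=2/3) → [1169/12, 713/4, 329/2]
= [97, 178, 164]

at x=3,y=0 over L1,L2:
after L1 α=1/2: [223/2, 47, 71/2]
after L2 α=1/7: [758/7, 388/7, 438/7]
→ [108, 55, 63]

(1,0) stack=L1,L2,L3; from [0,0,0]:
L1 α=2/5: [62/5, 34/5, 234/5]
L2 α=1/4: [1281/20, 193/5, 481/10]
L3 α=2/3: [2401/60, 883/15, 227/10]
→ [40, 59, 23]


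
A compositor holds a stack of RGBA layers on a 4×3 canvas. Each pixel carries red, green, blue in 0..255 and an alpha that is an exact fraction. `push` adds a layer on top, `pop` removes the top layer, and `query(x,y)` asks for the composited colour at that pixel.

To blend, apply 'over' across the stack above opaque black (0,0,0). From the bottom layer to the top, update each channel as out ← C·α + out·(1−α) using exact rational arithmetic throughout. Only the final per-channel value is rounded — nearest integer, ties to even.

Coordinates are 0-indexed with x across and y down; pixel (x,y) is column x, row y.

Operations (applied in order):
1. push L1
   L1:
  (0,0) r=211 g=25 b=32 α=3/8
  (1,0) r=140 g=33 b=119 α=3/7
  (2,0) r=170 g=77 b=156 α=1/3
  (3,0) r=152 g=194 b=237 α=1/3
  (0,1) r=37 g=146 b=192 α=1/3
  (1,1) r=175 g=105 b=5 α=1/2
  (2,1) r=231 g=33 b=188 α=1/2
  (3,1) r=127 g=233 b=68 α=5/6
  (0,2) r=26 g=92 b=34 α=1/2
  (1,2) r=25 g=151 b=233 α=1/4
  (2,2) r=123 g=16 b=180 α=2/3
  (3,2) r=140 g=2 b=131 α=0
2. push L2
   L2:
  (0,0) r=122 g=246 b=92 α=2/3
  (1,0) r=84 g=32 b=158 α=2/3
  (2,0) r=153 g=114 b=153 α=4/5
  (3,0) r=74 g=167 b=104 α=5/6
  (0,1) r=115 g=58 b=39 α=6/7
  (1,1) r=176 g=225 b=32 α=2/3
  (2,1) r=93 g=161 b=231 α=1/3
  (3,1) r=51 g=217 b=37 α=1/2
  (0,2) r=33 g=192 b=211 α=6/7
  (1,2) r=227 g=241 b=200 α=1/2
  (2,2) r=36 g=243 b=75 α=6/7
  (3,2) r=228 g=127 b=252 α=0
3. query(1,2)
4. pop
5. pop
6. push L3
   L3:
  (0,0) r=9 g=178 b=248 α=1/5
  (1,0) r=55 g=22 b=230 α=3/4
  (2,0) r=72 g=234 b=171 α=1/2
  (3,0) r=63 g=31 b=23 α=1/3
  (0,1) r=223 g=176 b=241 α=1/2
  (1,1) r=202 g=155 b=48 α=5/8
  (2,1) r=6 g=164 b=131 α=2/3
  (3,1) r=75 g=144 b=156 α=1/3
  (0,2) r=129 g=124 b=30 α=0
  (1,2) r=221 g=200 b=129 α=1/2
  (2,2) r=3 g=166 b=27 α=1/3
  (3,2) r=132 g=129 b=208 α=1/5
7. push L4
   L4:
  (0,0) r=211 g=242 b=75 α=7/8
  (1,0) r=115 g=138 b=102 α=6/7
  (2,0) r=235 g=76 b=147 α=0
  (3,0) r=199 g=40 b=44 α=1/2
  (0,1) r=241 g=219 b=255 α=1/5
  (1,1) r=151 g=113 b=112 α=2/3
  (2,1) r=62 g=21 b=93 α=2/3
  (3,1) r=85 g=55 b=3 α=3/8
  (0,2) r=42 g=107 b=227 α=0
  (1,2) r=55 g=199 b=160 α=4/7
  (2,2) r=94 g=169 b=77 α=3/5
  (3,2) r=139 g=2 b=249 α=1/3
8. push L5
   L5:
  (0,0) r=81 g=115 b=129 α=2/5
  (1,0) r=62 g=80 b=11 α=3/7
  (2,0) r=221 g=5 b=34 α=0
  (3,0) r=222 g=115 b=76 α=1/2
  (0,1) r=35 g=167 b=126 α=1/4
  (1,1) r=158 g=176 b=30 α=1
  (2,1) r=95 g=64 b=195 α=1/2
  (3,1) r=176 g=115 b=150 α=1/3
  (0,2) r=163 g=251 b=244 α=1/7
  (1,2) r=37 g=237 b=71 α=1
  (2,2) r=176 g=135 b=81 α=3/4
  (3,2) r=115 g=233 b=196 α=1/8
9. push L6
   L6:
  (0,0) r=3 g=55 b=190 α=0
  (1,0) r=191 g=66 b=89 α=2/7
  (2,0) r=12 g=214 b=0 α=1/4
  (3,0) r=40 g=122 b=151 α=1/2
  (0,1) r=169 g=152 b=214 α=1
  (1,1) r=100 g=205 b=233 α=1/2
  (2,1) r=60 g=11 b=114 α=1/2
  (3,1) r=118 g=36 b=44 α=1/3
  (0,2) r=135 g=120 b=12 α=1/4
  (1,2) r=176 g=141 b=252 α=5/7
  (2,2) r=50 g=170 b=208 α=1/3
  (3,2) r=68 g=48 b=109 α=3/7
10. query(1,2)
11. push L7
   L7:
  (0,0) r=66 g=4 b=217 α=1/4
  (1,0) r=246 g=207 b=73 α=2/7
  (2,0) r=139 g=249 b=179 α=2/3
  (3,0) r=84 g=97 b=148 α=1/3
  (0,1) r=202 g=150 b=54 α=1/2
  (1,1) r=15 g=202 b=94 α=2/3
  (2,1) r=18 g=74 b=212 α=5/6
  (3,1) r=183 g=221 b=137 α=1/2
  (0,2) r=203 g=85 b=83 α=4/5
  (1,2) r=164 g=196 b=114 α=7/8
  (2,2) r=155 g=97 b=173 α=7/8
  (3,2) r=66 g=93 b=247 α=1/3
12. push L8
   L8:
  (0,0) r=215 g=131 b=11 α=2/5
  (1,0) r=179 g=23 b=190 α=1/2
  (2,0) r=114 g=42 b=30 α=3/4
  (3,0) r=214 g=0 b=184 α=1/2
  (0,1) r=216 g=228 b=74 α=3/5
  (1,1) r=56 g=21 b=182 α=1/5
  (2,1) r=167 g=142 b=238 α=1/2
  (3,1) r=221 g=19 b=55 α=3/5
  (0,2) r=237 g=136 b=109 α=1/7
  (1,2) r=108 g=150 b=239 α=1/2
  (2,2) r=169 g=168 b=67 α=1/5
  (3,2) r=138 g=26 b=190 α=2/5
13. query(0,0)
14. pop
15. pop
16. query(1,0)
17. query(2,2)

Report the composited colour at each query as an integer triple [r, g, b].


query (1,2) [L1,L2] — begin 0,0,0
+L1 (α=1/4) → [25/4, 151/4, 233/4]
+L2 (α=1/2) → [933/8, 1115/8, 1033/8]
rounded: [117, 139, 129]

at x=1,y=2 over L3,L4,L5,L6:
after L3 α=1/2: [221/2, 100, 129/2]
after L4 α=4/7: [1103/14, 1096/7, 1667/14]
after L5 α=1: [37, 237, 71]
after L6 α=5/7: [954/7, 1179/7, 1402/7]
rounded: [136, 168, 200]

query (0,0) [L3,L4,L5,L6,L7,L8] — begin 0,0,0
after L3 α=1/5: [9/5, 178/5, 248/5]
after L4 α=7/8: [3697/20, 1081/5, 2873/40]
after L5 α=2/5: [14331/100, 4393/25, 18939/200]
after L6 α=0: [14331/100, 4393/25, 18939/200]
after L7 α=1/4: [49593/400, 13279/100, 100217/800]
after L8 α=2/5: [320779/2000, 66037/500, 318251/4000]
→ [160, 132, 80]

query (1,0) [L3,L4,L5,L6] — begin 0,0,0
+L3 (α=3/4) → [165/4, 33/2, 345/2]
+L4 (α=6/7) → [2925/28, 1689/14, 1569/14]
+L5 (α=3/7) → [4227/49, 5058/49, 3369/49]
+L6 (α=2/7) → [39853/343, 31758/343, 25567/343]
= [116, 93, 75]

(2,2) stack=L3,L4,L5,L6; from [0,0,0]:
after L3 α=1/3: [1, 166/3, 9]
after L4 α=3/5: [284/5, 1853/15, 249/5]
after L5 α=3/4: [731/5, 1982/15, 366/5]
after L6 α=1/3: [1712/15, 6514/45, 1772/15]
rounded: [114, 145, 118]


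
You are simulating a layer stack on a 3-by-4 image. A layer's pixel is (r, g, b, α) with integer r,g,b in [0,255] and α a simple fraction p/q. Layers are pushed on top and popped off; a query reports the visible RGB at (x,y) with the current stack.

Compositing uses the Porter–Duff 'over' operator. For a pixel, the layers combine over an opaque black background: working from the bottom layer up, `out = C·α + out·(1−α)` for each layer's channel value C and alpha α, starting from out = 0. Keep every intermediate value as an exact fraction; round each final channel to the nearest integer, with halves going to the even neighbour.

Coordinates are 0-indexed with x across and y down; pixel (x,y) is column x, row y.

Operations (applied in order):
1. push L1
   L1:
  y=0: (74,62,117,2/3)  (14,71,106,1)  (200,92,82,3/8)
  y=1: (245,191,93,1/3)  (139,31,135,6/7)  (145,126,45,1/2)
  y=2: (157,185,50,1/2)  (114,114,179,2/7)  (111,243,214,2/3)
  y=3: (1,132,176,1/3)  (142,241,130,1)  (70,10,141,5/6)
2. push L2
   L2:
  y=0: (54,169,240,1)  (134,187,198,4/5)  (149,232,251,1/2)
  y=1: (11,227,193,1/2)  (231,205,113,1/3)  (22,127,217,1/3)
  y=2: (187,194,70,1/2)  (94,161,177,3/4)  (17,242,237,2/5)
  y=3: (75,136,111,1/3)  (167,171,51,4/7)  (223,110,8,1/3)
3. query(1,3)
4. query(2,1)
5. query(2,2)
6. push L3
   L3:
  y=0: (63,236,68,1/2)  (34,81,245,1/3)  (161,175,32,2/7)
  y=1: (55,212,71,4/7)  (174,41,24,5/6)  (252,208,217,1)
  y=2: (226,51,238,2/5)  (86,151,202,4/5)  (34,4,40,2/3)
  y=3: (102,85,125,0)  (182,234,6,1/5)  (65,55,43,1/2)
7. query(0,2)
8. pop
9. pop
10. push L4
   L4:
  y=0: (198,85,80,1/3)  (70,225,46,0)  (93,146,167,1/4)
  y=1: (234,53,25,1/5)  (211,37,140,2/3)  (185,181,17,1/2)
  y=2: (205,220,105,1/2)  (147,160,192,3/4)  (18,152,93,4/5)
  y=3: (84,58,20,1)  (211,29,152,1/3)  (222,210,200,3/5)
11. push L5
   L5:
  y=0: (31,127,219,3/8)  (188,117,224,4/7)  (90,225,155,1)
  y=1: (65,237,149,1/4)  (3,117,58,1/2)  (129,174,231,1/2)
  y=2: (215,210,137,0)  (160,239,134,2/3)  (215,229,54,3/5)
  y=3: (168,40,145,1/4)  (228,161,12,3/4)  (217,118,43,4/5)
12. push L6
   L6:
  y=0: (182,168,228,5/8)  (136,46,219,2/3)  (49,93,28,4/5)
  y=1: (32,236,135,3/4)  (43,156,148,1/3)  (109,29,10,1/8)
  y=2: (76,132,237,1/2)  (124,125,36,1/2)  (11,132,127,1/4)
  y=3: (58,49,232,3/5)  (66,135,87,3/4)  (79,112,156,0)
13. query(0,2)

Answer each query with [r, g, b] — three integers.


(1,3) stack=L1,L2; from [0,0,0]:
after L1 α=1: [142, 241, 130]
after L2 α=4/7: [1094/7, 201, 594/7]
= [156, 201, 85]

at x=2,y=1 over L1,L2:
after L1 α=1/2: [145/2, 63, 45/2]
after L2 α=1/3: [167/3, 253/3, 262/3]
→ [56, 84, 87]

query (2,2) [L1,L2] — begin 0,0,0
L1 α=2/3: [74, 162, 428/3]
L2 α=2/5: [256/5, 194, 902/5]
rounded: [51, 194, 180]

(0,2) stack=L1,L2,L3; from [0,0,0]:
L1 α=1/2: [157/2, 185/2, 25]
L2 α=1/2: [531/4, 573/4, 95/2]
L3 α=2/5: [3401/20, 2127/20, 1237/10]
→ [170, 106, 124]

query (0,2) [L1,L4,L5,L6] — begin 0,0,0
after L1 α=1/2: [157/2, 185/2, 25]
after L4 α=1/2: [567/4, 625/4, 65]
after L5 α=0: [567/4, 625/4, 65]
after L6 α=1/2: [871/8, 1153/8, 151]
→ [109, 144, 151]


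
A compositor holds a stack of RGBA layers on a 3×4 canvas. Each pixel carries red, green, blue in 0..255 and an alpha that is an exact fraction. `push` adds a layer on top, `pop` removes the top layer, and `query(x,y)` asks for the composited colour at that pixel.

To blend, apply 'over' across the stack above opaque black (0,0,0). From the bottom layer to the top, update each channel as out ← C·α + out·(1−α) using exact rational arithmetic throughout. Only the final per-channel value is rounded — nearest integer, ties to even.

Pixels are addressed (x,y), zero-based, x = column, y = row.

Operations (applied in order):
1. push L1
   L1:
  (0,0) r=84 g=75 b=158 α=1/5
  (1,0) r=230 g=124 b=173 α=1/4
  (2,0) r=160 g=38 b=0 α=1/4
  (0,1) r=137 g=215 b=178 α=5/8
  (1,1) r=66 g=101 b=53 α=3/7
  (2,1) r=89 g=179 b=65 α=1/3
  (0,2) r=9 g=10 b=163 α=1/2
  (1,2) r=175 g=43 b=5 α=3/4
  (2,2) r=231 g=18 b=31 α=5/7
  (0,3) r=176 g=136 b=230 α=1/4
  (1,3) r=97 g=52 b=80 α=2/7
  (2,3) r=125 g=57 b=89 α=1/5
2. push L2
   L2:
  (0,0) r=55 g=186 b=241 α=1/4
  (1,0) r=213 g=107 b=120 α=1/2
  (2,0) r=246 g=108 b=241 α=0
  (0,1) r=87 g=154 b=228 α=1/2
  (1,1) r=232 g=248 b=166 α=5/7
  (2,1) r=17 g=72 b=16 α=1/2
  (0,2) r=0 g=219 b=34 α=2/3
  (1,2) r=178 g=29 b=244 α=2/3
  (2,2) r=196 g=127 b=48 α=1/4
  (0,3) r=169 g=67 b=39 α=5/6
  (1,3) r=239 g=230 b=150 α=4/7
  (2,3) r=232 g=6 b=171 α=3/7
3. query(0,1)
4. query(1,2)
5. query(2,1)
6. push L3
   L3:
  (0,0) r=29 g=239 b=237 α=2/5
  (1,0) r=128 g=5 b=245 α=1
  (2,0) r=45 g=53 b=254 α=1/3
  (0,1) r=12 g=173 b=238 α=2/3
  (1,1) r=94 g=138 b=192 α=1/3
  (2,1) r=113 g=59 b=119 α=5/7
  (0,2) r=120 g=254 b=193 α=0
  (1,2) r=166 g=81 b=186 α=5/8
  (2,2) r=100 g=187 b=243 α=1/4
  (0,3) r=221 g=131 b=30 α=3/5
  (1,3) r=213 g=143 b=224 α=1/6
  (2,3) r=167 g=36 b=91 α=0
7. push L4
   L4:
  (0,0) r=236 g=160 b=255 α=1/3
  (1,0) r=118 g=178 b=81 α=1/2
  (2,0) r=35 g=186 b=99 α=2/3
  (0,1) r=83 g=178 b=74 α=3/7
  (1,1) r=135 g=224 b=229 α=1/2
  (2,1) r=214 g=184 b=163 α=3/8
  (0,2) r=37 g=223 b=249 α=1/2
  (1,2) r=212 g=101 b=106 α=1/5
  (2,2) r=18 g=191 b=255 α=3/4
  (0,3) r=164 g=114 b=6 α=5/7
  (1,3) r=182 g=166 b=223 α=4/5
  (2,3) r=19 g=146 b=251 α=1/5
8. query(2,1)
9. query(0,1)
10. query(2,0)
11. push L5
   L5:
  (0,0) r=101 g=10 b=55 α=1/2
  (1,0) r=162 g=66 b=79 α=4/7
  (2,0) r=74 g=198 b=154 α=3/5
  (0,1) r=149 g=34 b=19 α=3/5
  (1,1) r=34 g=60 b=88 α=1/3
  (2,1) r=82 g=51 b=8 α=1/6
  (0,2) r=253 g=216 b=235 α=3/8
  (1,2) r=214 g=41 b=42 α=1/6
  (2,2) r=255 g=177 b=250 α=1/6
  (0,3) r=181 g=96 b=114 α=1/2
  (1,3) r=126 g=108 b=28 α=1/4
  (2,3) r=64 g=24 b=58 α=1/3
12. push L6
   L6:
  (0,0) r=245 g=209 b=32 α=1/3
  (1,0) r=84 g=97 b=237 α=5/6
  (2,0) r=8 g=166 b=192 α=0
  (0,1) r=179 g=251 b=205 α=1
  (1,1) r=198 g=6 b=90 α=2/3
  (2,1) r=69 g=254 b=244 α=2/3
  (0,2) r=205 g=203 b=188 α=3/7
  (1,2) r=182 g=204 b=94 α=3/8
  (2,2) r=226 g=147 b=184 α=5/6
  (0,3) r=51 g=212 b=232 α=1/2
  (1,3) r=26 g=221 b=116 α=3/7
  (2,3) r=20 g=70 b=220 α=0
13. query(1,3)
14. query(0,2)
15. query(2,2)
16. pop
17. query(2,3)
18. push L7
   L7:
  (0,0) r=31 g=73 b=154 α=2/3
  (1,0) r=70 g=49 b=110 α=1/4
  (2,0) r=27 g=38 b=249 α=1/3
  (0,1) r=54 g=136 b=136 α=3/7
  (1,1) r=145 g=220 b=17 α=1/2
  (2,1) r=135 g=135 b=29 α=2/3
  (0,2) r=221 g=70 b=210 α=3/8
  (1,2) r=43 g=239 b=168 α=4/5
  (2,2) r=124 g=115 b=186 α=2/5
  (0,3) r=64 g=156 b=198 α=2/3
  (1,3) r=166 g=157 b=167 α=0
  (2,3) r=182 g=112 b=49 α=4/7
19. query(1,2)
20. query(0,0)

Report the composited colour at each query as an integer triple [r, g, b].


at x=0,y=1 over L1,L2:
L1 α=5/8: [685/8, 1075/8, 445/4]
L2 α=1/2: [1381/16, 2307/16, 1357/8]
rounded: [86, 144, 170]

(1,2) stack=L1,L2; from [0,0,0]:
L1 α=3/4: [525/4, 129/4, 15/4]
L2 α=2/3: [1949/12, 361/12, 1967/12]
= [162, 30, 164]

query (2,1) [L1,L2] — begin 0,0,0
after L1 α=1/3: [89/3, 179/3, 65/3]
after L2 α=1/2: [70/3, 395/6, 113/6]
rounded: [23, 66, 19]

at x=2,y=1 over L1,L2,L3,L4:
L1 α=1/3: [89/3, 179/3, 65/3]
L2 α=1/2: [70/3, 395/6, 113/6]
L3 α=5/7: [1835/21, 1280/21, 1898/21]
L4 α=3/8: [22657/168, 2249/21, 19759/168]
→ [135, 107, 118]

(0,1) stack=L1,L2,L3,L4; from [0,0,0]:
L1 α=5/8: [685/8, 1075/8, 445/4]
L2 α=1/2: [1381/16, 2307/16, 1357/8]
L3 α=2/3: [1765/48, 7843/48, 5165/24]
L4 α=3/7: [679/12, 14251/84, 6497/42]
rounded: [57, 170, 155]

query (2,0) [L1,L2,L3,L4] — begin 0,0,0
L1 α=1/4: [40, 19/2, 0]
L2 α=0: [40, 19/2, 0]
L3 α=1/3: [125/3, 24, 254/3]
L4 α=2/3: [335/9, 132, 848/9]
→ [37, 132, 94]

(1,3) stack=L1,L2,L3,L4,L5,L6; from [0,0,0]:
L1 α=2/7: [194/7, 104/7, 160/7]
L2 α=4/7: [7274/49, 6752/49, 4680/49]
L3 α=1/6: [46807/294, 13589/98, 17188/147]
L4 α=4/5: [260839/1470, 78661/490, 148312/735]
L5 α=1/4: [322579/1960, 288903/1960, 38793/245]
L6 α=3/7: [360799/3430, 613773/3430, 240432/1715]
= [105, 179, 140]

at x=0,y=2 over L1,L2,L3,L4,L5,L6:
+L1 (α=1/2) → [9/2, 5, 163/2]
+L2 (α=2/3) → [3/2, 443/3, 299/6]
+L3 (α=0) → [3/2, 443/3, 299/6]
+L4 (α=1/2) → [77/4, 556/3, 1793/12]
+L5 (α=3/8) → [3421/32, 1181/6, 17425/96]
+L6 (α=3/7) → [8341/56, 4189/21, 4423/24]
= [149, 199, 184]

(2,2) stack=L1,L2,L3,L4,L5,L6; from [0,0,0]:
after L1 α=5/7: [165, 90/7, 155/7]
after L2 α=1/4: [691/4, 1159/28, 801/28]
after L3 α=1/4: [2473/16, 8713/112, 9207/112]
after L4 α=3/4: [3337/64, 72889/448, 94887/448]
after L5 α=1/6: [33005/384, 443741/2688, 586435/2688]
after L6 α=5/6: [466925/2304, 2419421/16128, 3059395/16128]
→ [203, 150, 190]

query (2,3) [L1,L2,L3,L4,L5] — begin 0,0,0
L1 α=1/5: [25, 57/5, 89/5]
L2 α=3/7: [796/7, 318/35, 2921/35]
L3 α=0: [796/7, 318/35, 2921/35]
L4 α=1/5: [3317/35, 6382/175, 20469/175]
L5 α=1/3: [2958/35, 16964/525, 51088/525]
= [85, 32, 97]

(1,2) stack=L1,L2,L3,L4,L5,L7; from [0,0,0]:
+L1 (α=3/4) → [525/4, 129/4, 15/4]
+L2 (α=2/3) → [1949/12, 361/12, 1967/12]
+L3 (α=5/8) → [5269/32, 1981/32, 5687/32]
+L4 (α=1/5) → [1393/8, 2789/40, 1307/8]
+L5 (α=1/6) → [8677/48, 1039/16, 6871/48]
+L7 (α=4/5) → [16933/240, 3267/16, 39127/240]
rounded: [71, 204, 163]

query (0,0) [L1,L2,L3,L4,L5,L7] — begin 0,0,0
+L1 (α=1/5) → [84/5, 15, 158/5]
+L2 (α=1/4) → [527/20, 231/4, 1679/20]
+L3 (α=2/5) → [2741/100, 521/4, 14517/100]
+L4 (α=1/3) → [4847/50, 841/6, 9089/50]
+L5 (α=1/2) → [9897/100, 901/12, 11839/100]
+L7 (α=2/3) → [16097/300, 2653/36, 14213/100]
= [54, 74, 142]


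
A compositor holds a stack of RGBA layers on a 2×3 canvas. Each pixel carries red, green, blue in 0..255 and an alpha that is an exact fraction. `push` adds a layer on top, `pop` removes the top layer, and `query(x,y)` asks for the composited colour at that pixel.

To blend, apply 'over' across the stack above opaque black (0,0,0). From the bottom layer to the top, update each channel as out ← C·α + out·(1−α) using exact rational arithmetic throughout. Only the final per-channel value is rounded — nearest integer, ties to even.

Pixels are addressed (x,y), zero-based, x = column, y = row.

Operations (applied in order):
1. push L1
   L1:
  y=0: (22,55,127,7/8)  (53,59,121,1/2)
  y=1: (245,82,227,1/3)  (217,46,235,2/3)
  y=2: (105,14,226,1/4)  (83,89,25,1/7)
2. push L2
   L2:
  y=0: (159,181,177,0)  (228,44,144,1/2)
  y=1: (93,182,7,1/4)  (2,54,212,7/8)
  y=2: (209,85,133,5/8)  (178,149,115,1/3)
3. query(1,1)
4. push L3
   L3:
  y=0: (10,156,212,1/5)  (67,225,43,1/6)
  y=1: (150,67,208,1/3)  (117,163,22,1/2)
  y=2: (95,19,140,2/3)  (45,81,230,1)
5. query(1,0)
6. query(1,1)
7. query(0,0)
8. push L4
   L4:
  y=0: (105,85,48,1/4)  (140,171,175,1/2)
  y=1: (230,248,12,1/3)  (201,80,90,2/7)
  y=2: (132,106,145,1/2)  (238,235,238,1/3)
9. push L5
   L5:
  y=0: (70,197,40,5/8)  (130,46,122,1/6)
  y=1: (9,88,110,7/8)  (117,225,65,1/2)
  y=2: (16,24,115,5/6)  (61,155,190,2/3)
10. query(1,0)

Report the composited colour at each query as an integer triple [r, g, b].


at x=1,y=1 over L1,L2:
+L1 (α=2/3) → [434/3, 92/3, 470/3]
+L2 (α=7/8) → [119/6, 613/12, 2461/12]
→ [20, 51, 205]

query (1,0) [L1,L2,L3] — begin 0,0,0
+L1 (α=1/2) → [53/2, 59/2, 121/2]
+L2 (α=1/2) → [509/4, 147/4, 409/4]
+L3 (α=1/6) → [2813/24, 545/8, 739/8]
= [117, 68, 92]

at x=1,y=1 over L1,L2,L3:
L1 α=2/3: [434/3, 92/3, 470/3]
L2 α=7/8: [119/6, 613/12, 2461/12]
L3 α=1/2: [821/12, 2569/24, 2725/24]
rounded: [68, 107, 114]

query (0,0) [L1,L2,L3] — begin 0,0,0
L1 α=7/8: [77/4, 385/8, 889/8]
L2 α=0: [77/4, 385/8, 889/8]
L3 α=1/5: [87/5, 697/10, 1313/10]
→ [17, 70, 131]

query (1,0) [L1,L2,L3,L4,L5] — begin 0,0,0
L1 α=1/2: [53/2, 59/2, 121/2]
L2 α=1/2: [509/4, 147/4, 409/4]
L3 α=1/6: [2813/24, 545/8, 739/8]
L4 α=1/2: [6173/48, 1913/16, 2139/16]
L5 α=1/6: [37105/288, 10301/96, 12647/96]
→ [129, 107, 132]


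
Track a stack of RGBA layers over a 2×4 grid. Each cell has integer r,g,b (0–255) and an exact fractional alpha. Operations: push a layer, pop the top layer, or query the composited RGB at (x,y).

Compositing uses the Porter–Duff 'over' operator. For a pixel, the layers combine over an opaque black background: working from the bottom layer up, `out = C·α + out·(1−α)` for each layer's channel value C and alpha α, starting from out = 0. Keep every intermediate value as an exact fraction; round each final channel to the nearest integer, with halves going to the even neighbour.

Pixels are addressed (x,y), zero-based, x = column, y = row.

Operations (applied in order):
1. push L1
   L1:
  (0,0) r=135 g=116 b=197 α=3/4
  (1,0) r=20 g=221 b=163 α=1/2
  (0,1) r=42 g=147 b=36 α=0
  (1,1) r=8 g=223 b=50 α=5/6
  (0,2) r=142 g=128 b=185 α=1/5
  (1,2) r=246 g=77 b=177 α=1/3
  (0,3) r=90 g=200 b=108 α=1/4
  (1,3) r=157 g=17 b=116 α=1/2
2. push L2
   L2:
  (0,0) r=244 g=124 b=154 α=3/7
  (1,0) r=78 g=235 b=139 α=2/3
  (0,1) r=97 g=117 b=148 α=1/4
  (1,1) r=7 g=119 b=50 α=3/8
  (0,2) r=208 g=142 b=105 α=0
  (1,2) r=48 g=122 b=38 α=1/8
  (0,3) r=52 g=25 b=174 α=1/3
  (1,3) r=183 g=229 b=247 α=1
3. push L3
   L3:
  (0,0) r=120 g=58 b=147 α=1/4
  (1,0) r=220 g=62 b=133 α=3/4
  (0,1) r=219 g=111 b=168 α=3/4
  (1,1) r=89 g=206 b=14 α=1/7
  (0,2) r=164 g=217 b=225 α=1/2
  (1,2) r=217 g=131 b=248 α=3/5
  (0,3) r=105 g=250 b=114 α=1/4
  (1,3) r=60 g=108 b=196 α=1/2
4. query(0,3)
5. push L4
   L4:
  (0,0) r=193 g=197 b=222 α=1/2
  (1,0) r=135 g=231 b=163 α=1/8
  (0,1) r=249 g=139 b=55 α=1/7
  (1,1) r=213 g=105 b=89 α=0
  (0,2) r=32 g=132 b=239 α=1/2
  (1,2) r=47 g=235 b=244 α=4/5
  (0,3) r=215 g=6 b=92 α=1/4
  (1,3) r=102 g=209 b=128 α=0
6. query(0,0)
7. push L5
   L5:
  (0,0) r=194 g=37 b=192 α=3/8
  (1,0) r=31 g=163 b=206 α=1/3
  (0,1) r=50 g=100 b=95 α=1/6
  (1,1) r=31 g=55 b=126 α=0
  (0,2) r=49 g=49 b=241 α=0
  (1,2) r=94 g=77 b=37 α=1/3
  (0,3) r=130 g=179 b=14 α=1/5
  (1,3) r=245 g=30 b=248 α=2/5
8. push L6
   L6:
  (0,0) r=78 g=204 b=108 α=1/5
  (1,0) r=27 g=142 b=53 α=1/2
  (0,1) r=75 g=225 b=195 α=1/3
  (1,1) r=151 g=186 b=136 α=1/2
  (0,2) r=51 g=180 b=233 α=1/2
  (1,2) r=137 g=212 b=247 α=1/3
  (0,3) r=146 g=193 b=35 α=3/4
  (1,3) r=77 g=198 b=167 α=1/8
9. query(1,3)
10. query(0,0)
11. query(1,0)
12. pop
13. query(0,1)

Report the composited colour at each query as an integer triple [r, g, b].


at x=0,y=3 over L1,L2,L3:
+L1 (α=1/4) → [45/2, 50, 27]
+L2 (α=1/3) → [97/3, 125/3, 76]
+L3 (α=1/4) → [101/2, 375/4, 171/2]
→ [50, 94, 86]

(0,0) stack=L1,L2,L3,L4; from [0,0,0]:
after L1 α=3/4: [405/4, 87, 591/4]
after L2 α=3/7: [1137/7, 720/7, 1053/7]
after L3 α=1/4: [4251/28, 1283/14, 1047/7]
after L4 α=1/2: [9655/56, 4041/28, 2601/14]
→ [172, 144, 186]

at x=1,y=3 over L1,L2,L3,L4,L5,L6:
L1 α=1/2: [157/2, 17/2, 58]
L2 α=1: [183, 229, 247]
L3 α=1/2: [243/2, 337/2, 443/2]
L4 α=0: [243/2, 337/2, 443/2]
L5 α=2/5: [1709/10, 1131/10, 2321/10]
L6 α=1/8: [12733/80, 9897/80, 17917/80]
= [159, 124, 224]

at x=0,y=0 over L1,L2,L3,L4,L5,L6:
+L1 (α=3/4) → [405/4, 87, 591/4]
+L2 (α=3/7) → [1137/7, 720/7, 1053/7]
+L3 (α=1/4) → [4251/28, 1283/14, 1047/7]
+L4 (α=1/2) → [9655/56, 4041/28, 2601/14]
+L5 (α=3/8) → [80867/448, 23313/224, 21069/112]
+L6 (α=1/5) → [89603/560, 34737/280, 24093/140]
= [160, 124, 172]

(1,0) stack=L1,L2,L3,L4,L5,L6; from [0,0,0]:
after L1 α=1/2: [10, 221/2, 163/2]
after L2 α=2/3: [166/3, 387/2, 719/6]
after L3 α=3/4: [1073/6, 759/8, 3113/24]
after L4 α=1/8: [8321/48, 7161/64, 25703/192]
after L5 α=1/3: [9065/72, 12377/96, 45479/288]
after L6 α=1/2: [11009/144, 26009/192, 60743/576]
rounded: [76, 135, 105]

at x=0,y=1 over L1,L2,L3,L4,L5:
after L1 α=0: [0, 0, 0]
after L2 α=1/4: [97/4, 117/4, 37]
after L3 α=3/4: [2725/16, 1449/16, 541/4]
after L4 α=1/7: [10167/56, 5459/56, 1733/14]
after L5 α=1/6: [53635/336, 10965/112, 9995/84]
= [160, 98, 119]
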